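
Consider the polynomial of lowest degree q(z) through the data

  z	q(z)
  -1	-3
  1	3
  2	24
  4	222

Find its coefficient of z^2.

Build the Lagrange basis polynomials:
L_0(z) = (z - 1)(z - 2)(z - 4) / [-30] = -(1/30)z^3 + (7/30)z^2 - (7/15)z + 4/15
L_1(z) = (z + 1)(z - 2)(z - 4) / [6] = (1/6)z^3 - (5/6)z^2 + (1/3)z + 4/3
L_2(z) = (z + 1)(z - 1)(z - 4) / [-6] = -(1/6)z^3 + (2/3)z^2 + (1/6)z - 2/3
L_3(z) = (z + 1)(z - 1)(z - 2) / [30] = (1/30)z^3 - (1/15)z^2 - (1/30)z + 1/15
q(z) = (-3)·L_0 + 3·L_1 + 24·L_2 + 222·L_3
Only the coefficient of z^2 is needed; take it from each L_i and combine:
(-3)·(7/30) + 3·(-5/6) + 24·(2/3) + 222·(-1/15) = -2

-2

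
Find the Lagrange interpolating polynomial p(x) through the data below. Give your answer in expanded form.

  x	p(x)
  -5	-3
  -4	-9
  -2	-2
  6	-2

p(x) = -(211/660)x^3 - (7/20)x^2 + (1708/165)x + 193/11

L_0(x) = (x + 4)(x + 2)(x - 6) / [-33] = -(1/33)x^3 + (28/33)x + 16/11
L_1(x) = (x + 5)(x + 2)(x - 6) / [20] = (1/20)x^3 + (1/20)x^2 - (8/5)x - 3
L_2(x) = (x + 5)(x + 4)(x - 6) / [-48] = -(1/48)x^3 - (1/16)x^2 + (17/24)x + 5/2
L_3(x) = (x + 5)(x + 4)(x + 2) / [880] = (1/880)x^3 + (1/80)x^2 + (19/440)x + 1/22
p(x) = (-3)·L_0 + (-9)·L_1 + (-2)·L_2 + (-2)·L_3
  (-3)·L_0(x) = (1/11)x^3 - (28/11)x - 48/11
  (-9)·L_1(x) = -(9/20)x^3 - (9/20)x^2 + (72/5)x + 27
  (-2)·L_2(x) = (1/24)x^3 + (1/8)x^2 - (17/12)x - 5
  (-2)·L_3(x) = -(1/440)x^3 - (1/40)x^2 - (19/220)x - 1/11
Adding term by term: -(211/660)x^3 - (7/20)x^2 + (1708/165)x + 193/11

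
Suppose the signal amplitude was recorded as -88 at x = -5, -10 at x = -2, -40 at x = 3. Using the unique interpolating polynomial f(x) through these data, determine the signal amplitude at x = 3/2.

-10

Evaluate each Lagrange basis at x = 3/2:
L_0(3/2) = (7/2)·(-3/2)/[(-3)·(-8)] = -7/32
L_1(3/2) = (13/2)·(-3/2)/[(3)·(-5)] = 13/20
L_2(3/2) = (13/2)·(7/2)/[(8)·(5)] = 91/160
Sum: (-88)·(-7/32) + (-10)·(13/20) + (-40)·(91/160) = -10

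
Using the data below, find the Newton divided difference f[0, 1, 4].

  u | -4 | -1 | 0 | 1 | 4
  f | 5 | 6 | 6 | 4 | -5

f[0,1] = (4 - 6) / (1 - 0) = -2
f[1,4] = (-5 - 4) / (4 - 1) = -3
f[0,1,4] = (-3 - (-2)) / (4 - 0) = -1/4

-1/4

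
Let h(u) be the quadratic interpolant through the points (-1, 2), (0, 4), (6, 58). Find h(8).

Evaluate each Lagrange basis at u = 8:
L_0(8) = (8)·(2)/[(-1)·(-7)] = 16/7
L_1(8) = (9)·(2)/[(1)·(-6)] = -3
L_2(8) = (9)·(8)/[(7)·(6)] = 12/7
Sum: 2·(16/7) + 4·(-3) + 58·(12/7) = 92

92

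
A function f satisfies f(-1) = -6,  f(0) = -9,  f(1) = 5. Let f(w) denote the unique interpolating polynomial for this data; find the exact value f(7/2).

Evaluate each Lagrange basis at w = 7/2:
L_0(7/2) = (7/2)·(5/2)/[(-1)·(-2)] = 35/8
L_1(7/2) = (9/2)·(5/2)/[(1)·(-1)] = -45/4
L_2(7/2) = (9/2)·(7/2)/[(2)·(1)] = 63/8
Sum: (-6)·(35/8) + (-9)·(-45/4) + 5·(63/8) = 915/8

915/8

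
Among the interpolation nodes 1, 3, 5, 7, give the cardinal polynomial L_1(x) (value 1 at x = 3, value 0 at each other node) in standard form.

L_1(x) = (x - 1)(x - 5)(x - 7) / [(2)·(-2)·(-4)]
       = (x^3 - 13x^2 + 47x - 35) / (16)

L_1(x) = (1/16)x^3 - (13/16)x^2 + (47/16)x - 35/16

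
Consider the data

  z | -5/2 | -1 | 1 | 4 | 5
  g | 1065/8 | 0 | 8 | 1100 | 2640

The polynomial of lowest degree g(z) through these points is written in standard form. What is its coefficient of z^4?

The leading coefficient equals the top divided difference g[-5/2,-1,1,4,5].
g[-5/2,-1] = (0 - 1065/8) / (-1 - (-5/2)) = -355/4
g[-1,1] = (8 - 0) / (1 - (-1)) = 4
g[1,4] = (1100 - 8) / (4 - 1) = 364
g[4,5] = (2640 - 1100) / (5 - 4) = 1540
g[-5/2,-1,1] = (4 - (-355/4)) / (1 - (-5/2)) = 53/2
g[-1,1,4] = (364 - 4) / (4 - (-1)) = 72
g[1,4,5] = (1540 - 364) / (5 - 1) = 294
g[-5/2,-1,1,4] = (72 - 53/2) / (4 - (-5/2)) = 7
g[-1,1,4,5] = (294 - 72) / (5 - (-1)) = 37
g[-5/2,-1,1,4,5] = (37 - 7) / (5 - (-5/2)) = 4

4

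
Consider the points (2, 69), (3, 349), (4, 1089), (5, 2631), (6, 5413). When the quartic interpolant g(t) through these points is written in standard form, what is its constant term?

L_0(t) = (t - 3)(t - 4)(t - 5)(t - 6) / [24] = (1/24)t^4 - (3/4)t^3 + (119/24)t^2 - (57/4)t + 15
L_1(t) = (t - 2)(t - 4)(t - 5)(t - 6) / [-6] = -(1/6)t^4 + (17/6)t^3 - (52/3)t^2 + (134/3)t - 40
L_2(t) = (t - 2)(t - 3)(t - 5)(t - 6) / [4] = (1/4)t^4 - 4t^3 + (91/4)t^2 - 54t + 45
L_3(t) = (t - 2)(t - 3)(t - 4)(t - 6) / [-6] = -(1/6)t^4 + (5/2)t^3 - (40/3)t^2 + 30t - 24
L_4(t) = (t - 2)(t - 3)(t - 4)(t - 5) / [24] = (1/24)t^4 - (7/12)t^3 + (71/24)t^2 - (77/12)t + 5
g(t) = 69·L_0 + 349·L_1 + 1089·L_2 + 2631·L_3 + 5413·L_4
Only the constant term is needed; take it from each L_i and combine:
69·(15) + 349·(-40) + 1089·(45) + 2631·(-24) + 5413·(5) = 1

1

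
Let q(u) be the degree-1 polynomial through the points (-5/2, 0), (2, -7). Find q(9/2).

-98/9

L_0(9/2) = (5/2)/[(-9/2)] = -5/9
L_1(9/2) = (7)/[(9/2)] = 14/9
Sum: 0 + (-7)·(14/9) = -98/9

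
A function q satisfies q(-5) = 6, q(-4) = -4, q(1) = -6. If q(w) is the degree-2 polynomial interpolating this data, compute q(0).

-12

Using Newton's divided-difference form:
q[-5,-4] = (-4 - 6) / (-4 - (-5)) = -10
q[-4,1] = (-6 - (-4)) / (1 - (-4)) = -2/5
q[-5,-4,1] = (-2/5 - (-10)) / (1 - (-5)) = 8/5
q(0) = 6 + (-10)·(5) + (8/5)·(5)·(4) = -12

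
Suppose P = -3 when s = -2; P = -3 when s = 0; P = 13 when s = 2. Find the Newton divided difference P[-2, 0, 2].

2

P[-2,0] = (-3 - (-3)) / (0 - (-2)) = 0
P[0,2] = (13 - (-3)) / (2 - 0) = 8
P[-2,0,2] = (8 - 0) / (2 - (-2)) = 2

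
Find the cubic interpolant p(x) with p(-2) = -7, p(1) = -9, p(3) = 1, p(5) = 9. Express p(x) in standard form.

p(x) = -(83/420)x^3 + (107/70)x^2 + (611/420)x - 165/14

Build the Lagrange basis polynomials:
L_0(x) = (x - 1)(x - 3)(x - 5) / [-105] = -(1/105)x^3 + (3/35)x^2 - (23/105)x + 1/7
L_1(x) = (x + 2)(x - 3)(x - 5) / [24] = (1/24)x^3 - (1/4)x^2 - (1/24)x + 5/4
L_2(x) = (x + 2)(x - 1)(x - 5) / [-20] = -(1/20)x^3 + (1/5)x^2 + (7/20)x - 1/2
L_3(x) = (x + 2)(x - 1)(x - 3) / [56] = (1/56)x^3 - (1/28)x^2 - (5/56)x + 3/28
p(x) = (-7)·L_0 + (-9)·L_1 + 1·L_2 + 9·L_3
  (-7)·L_0(x) = (1/15)x^3 - (3/5)x^2 + (23/15)x - 1
  (-9)·L_1(x) = -(3/8)x^3 + (9/4)x^2 + (3/8)x - 45/4
  1·L_2(x) = -(1/20)x^3 + (1/5)x^2 + (7/20)x - 1/2
  9·L_3(x) = (9/56)x^3 - (9/28)x^2 - (45/56)x + 27/28
Adding term by term: -(83/420)x^3 + (107/70)x^2 + (611/420)x - 165/14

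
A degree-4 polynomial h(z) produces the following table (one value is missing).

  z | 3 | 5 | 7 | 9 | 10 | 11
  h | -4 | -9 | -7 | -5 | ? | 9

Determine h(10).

-127/128

The 5 known values determine h uniquely (degree ≤ 4).
Evaluate each Lagrange basis at z = 10:
L_0(10) = (5)·(3)·(1)·(-1)/[(-2)·(-4)·(-6)·(-8)] = -5/128
L_1(10) = (7)·(3)·(1)·(-1)/[(2)·(-2)·(-4)·(-6)] = 7/32
L_2(10) = (7)·(5)·(1)·(-1)/[(4)·(2)·(-2)·(-4)] = -35/64
L_3(10) = (7)·(5)·(3)·(-1)/[(6)·(4)·(2)·(-2)] = 35/32
L_4(10) = (7)·(5)·(3)·(1)/[(8)·(6)·(4)·(2)] = 35/128
Sum: (-4)·(-5/128) + (-9)·(7/32) + (-7)·(-35/64) + (-5)·(35/32) + 9·(35/128) = -127/128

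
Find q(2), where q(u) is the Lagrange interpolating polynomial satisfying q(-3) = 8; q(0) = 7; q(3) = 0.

Evaluate each Lagrange basis at u = 2:
L_0(2) = (2)·(-1)/[(-3)·(-6)] = -1/9
L_1(2) = (5)·(-1)/[(3)·(-3)] = 5/9
L_2(2) = (5)·(2)/[(6)·(3)] = 5/9
Sum: 8·(-1/9) + 7·(5/9) + 0 = 3

3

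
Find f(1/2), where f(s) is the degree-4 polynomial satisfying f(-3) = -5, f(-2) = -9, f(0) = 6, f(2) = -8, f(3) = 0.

1727/384

Using Newton's divided-difference form:
f[-3,-2] = (-9 - (-5)) / (-2 - (-3)) = -4
f[-2,0] = (6 - (-9)) / (0 - (-2)) = 15/2
f[0,2] = (-8 - 6) / (2 - 0) = -7
f[2,3] = (0 - (-8)) / (3 - 2) = 8
f[-3,-2,0] = (15/2 - (-4)) / (0 - (-3)) = 23/6
f[-2,0,2] = (-7 - 15/2) / (2 - (-2)) = -29/8
f[0,2,3] = (8 - (-7)) / (3 - 0) = 5
f[-3,-2,0,2] = (-29/8 - 23/6) / (2 - (-3)) = -179/120
f[-2,0,2,3] = (5 - (-29/8)) / (3 - (-2)) = 69/40
f[-3,-2,0,2,3] = (69/40 - (-179/120)) / (3 - (-3)) = 193/360
f(1/2) = -5 + (-4)·(7/2) + (23/6)·(7/2)·(5/2) + (-179/120)·(7/2)·(5/2)·(1/2) + (193/360)·(7/2)·(5/2)·(1/2)·(-3/2) = 1727/384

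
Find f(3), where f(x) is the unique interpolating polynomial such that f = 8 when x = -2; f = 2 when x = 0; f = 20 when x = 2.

38

L_0(3) = (3)·(1)/[(-2)·(-4)] = 3/8
L_1(3) = (5)·(1)/[(2)·(-2)] = -5/4
L_2(3) = (5)·(3)/[(4)·(2)] = 15/8
Sum: 8·(3/8) + 2·(-5/4) + 20·(15/8) = 38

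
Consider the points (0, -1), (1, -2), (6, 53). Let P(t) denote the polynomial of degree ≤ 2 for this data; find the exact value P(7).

76

L_0(7) = (6)·(1)/[(-1)·(-6)] = 1
L_1(7) = (7)·(1)/[(1)·(-5)] = -7/5
L_2(7) = (7)·(6)/[(6)·(5)] = 7/5
Sum: (-1)·(1) + (-2)·(-7/5) + 53·(7/5) = 76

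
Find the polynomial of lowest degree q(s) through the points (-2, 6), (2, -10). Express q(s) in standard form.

L_0(s) = (s - 2) / [-4] = -(1/4)s + 1/2
L_1(s) = (s + 2) / [4] = (1/4)s + 1/2
q(s) = 6·L_0 + (-10)·L_1
  6·L_0(s) = -(3/2)s + 3
  (-10)·L_1(s) = -(5/2)s - 5
Adding term by term: -4s - 2

q(s) = -4s - 2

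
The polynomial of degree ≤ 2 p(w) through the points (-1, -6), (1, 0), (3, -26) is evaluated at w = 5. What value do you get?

-84

Using Newton's divided-difference form:
p[-1,1] = (0 - (-6)) / (1 - (-1)) = 3
p[1,3] = (-26 - 0) / (3 - 1) = -13
p[-1,1,3] = (-13 - 3) / (3 - (-1)) = -4
p(5) = -6 + 3·(6) + (-4)·(6)·(4) = -84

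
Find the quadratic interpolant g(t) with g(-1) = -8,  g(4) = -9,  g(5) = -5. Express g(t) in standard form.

g(t) = (7/10)t^2 - (23/10)t - 11

Build the Lagrange basis polynomials:
L_0(t) = (t - 4)(t - 5) / [30] = (1/30)t^2 - (3/10)t + 2/3
L_1(t) = (t + 1)(t - 5) / [-5] = -(1/5)t^2 + (4/5)t + 1
L_2(t) = (t + 1)(t - 4) / [6] = (1/6)t^2 - (1/2)t - 2/3
g(t) = (-8)·L_0 + (-9)·L_1 + (-5)·L_2
  (-8)·L_0(t) = -(4/15)t^2 + (12/5)t - 16/3
  (-9)·L_1(t) = (9/5)t^2 - (36/5)t - 9
  (-5)·L_2(t) = -(5/6)t^2 + (5/2)t + 10/3
Adding term by term: (7/10)t^2 - (23/10)t - 11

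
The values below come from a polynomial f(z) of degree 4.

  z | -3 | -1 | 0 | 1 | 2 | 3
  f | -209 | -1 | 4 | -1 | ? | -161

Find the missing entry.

The 5 known values determine f uniquely (degree ≤ 4).
Evaluate each Lagrange basis at z = 2:
L_0(2) = (3)·(2)·(1)·(-1)/[(-2)·(-3)·(-4)·(-6)] = -1/24
L_1(2) = (5)·(2)·(1)·(-1)/[(2)·(-1)·(-2)·(-4)] = 5/8
L_2(2) = (5)·(3)·(1)·(-1)/[(3)·(1)·(-1)·(-3)] = -5/3
L_3(2) = (5)·(3)·(2)·(-1)/[(4)·(2)·(1)·(-2)] = 15/8
L_4(2) = (5)·(3)·(2)·(1)/[(6)·(4)·(3)·(2)] = 5/24
Sum: (-209)·(-1/24) + (-1)·(5/8) + 4·(-5/3) + (-1)·(15/8) + (-161)·(5/24) = -34

-34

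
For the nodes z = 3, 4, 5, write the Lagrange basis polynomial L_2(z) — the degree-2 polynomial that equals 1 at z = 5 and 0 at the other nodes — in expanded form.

L_2(z) = (1/2)z^2 - (7/2)z + 6

L_2(z) = (z - 3)(z - 4) / [(2)·(1)]
       = (z^2 - 7z + 12) / (2)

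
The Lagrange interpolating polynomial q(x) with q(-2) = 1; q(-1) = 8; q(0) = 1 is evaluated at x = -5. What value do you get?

Evaluate each Lagrange basis at x = -5:
L_0(-5) = (-4)·(-5)/[(-1)·(-2)] = 10
L_1(-5) = (-3)·(-5)/[(1)·(-1)] = -15
L_2(-5) = (-3)·(-4)/[(2)·(1)] = 6
Sum: 1·(10) + 8·(-15) + 1·(6) = -104

-104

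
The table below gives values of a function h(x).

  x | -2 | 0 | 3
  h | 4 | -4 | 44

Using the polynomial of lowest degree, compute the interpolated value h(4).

76

Evaluate each Lagrange basis at x = 4:
L_0(4) = (4)·(1)/[(-2)·(-5)] = 2/5
L_1(4) = (6)·(1)/[(2)·(-3)] = -1
L_2(4) = (6)·(4)/[(5)·(3)] = 8/5
Sum: 4·(2/5) + (-4)·(-1) + 44·(8/5) = 76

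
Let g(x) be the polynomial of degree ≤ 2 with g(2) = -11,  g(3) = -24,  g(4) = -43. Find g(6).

-99

Evaluate each Lagrange basis at x = 6:
L_0(6) = (3)·(2)/[(-1)·(-2)] = 3
L_1(6) = (4)·(2)/[(1)·(-1)] = -8
L_2(6) = (4)·(3)/[(2)·(1)] = 6
Sum: (-11)·(3) + (-24)·(-8) + (-43)·(6) = -99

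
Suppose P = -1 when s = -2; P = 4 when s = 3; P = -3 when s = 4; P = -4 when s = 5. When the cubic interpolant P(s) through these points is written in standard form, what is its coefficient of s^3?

13/21

The leading coefficient equals the top divided difference P[-2,3,4,5].
P[-2,3] = (4 - (-1)) / (3 - (-2)) = 1
P[3,4] = (-3 - 4) / (4 - 3) = -7
P[4,5] = (-4 - (-3)) / (5 - 4) = -1
P[-2,3,4] = (-7 - 1) / (4 - (-2)) = -4/3
P[3,4,5] = (-1 - (-7)) / (5 - 3) = 3
P[-2,3,4,5] = (3 - (-4/3)) / (5 - (-2)) = 13/21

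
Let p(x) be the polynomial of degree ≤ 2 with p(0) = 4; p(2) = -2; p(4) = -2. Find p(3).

Evaluate each Lagrange basis at x = 3:
L_0(3) = (1)·(-1)/[(-2)·(-4)] = -1/8
L_1(3) = (3)·(-1)/[(2)·(-2)] = 3/4
L_2(3) = (3)·(1)/[(4)·(2)] = 3/8
Sum: 4·(-1/8) + (-2)·(3/4) + (-2)·(3/8) = -11/4

-11/4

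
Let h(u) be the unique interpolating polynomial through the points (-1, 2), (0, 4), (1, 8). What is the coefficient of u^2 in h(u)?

1

The leading coefficient equals the top divided difference h[-1,0,1].
h[-1,0] = (4 - 2) / (0 - (-1)) = 2
h[0,1] = (8 - 4) / (1 - 0) = 4
h[-1,0,1] = (4 - 2) / (1 - (-1)) = 1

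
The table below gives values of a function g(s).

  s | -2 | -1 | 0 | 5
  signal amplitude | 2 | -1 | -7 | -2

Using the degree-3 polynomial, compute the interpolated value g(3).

-141/7

Using Newton's divided-difference form:
g[-2,-1] = (-1 - 2) / (-1 - (-2)) = -3
g[-1,0] = (-7 - (-1)) / (0 - (-1)) = -6
g[0,5] = (-2 - (-7)) / (5 - 0) = 1
g[-2,-1,0] = (-6 - (-3)) / (0 - (-2)) = -3/2
g[-1,0,5] = (1 - (-6)) / (5 - (-1)) = 7/6
g[-2,-1,0,5] = (7/6 - (-3/2)) / (5 - (-2)) = 8/21
g(3) = 2 + (-3)·(5) + (-3/2)·(5)·(4) + (8/21)·(5)·(4)·(3) = -141/7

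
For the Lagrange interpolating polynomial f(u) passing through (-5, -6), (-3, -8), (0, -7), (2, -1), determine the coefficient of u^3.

4/105

The leading coefficient equals the top divided difference f[-5,-3,0,2].
f[-5,-3] = (-8 - (-6)) / (-3 - (-5)) = -1
f[-3,0] = (-7 - (-8)) / (0 - (-3)) = 1/3
f[0,2] = (-1 - (-7)) / (2 - 0) = 3
f[-5,-3,0] = (1/3 - (-1)) / (0 - (-5)) = 4/15
f[-3,0,2] = (3 - 1/3) / (2 - (-3)) = 8/15
f[-5,-3,0,2] = (8/15 - 4/15) / (2 - (-5)) = 4/105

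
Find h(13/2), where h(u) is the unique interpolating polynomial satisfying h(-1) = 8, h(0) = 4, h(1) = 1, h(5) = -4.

-277/64

L_0(13/2) = (13/2)·(11/2)·(3/2)/[(-1)·(-2)·(-6)] = -143/32
L_1(13/2) = (15/2)·(11/2)·(3/2)/[(1)·(-1)·(-5)] = 99/8
L_2(13/2) = (15/2)·(13/2)·(3/2)/[(2)·(1)·(-4)] = -585/64
L_3(13/2) = (15/2)·(13/2)·(11/2)/[(6)·(5)·(4)] = 143/64
Sum: 8·(-143/32) + 4·(99/8) + 1·(-585/64) + (-4)·(143/64) = -277/64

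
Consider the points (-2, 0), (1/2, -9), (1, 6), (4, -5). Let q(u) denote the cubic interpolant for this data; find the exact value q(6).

-18860/63

L_0(6) = (11/2)·(5)·(2)/[(-5/2)·(-3)·(-6)] = -11/9
L_1(6) = (8)·(5)·(2)/[(5/2)·(-1/2)·(-7/2)] = 128/7
L_2(6) = (8)·(11/2)·(2)/[(3)·(1/2)·(-3)] = -176/9
L_3(6) = (8)·(11/2)·(5)/[(6)·(7/2)·(3)] = 220/63
Sum: 0 + (-9)·(128/7) + 6·(-176/9) + (-5)·(220/63) = -18860/63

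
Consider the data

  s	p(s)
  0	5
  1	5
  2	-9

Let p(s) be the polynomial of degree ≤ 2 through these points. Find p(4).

-79

Using Newton's divided-difference form:
p[0,1] = (5 - 5) / (1 - 0) = 0
p[1,2] = (-9 - 5) / (2 - 1) = -14
p[0,1,2] = (-14 - 0) / (2 - 0) = -7
p(4) = 5 + 0·(4) + (-7)·(4)·(3) = -79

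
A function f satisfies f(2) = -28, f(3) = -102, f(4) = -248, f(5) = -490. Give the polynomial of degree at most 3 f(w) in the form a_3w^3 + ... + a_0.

L_0(w) = (w - 3)(w - 4)(w - 5) / [-6] = -(1/6)w^3 + 2w^2 - (47/6)w + 10
L_1(w) = (w - 2)(w - 4)(w - 5) / [2] = (1/2)w^3 - (11/2)w^2 + 19w - 20
L_2(w) = (w - 2)(w - 3)(w - 5) / [-2] = -(1/2)w^3 + 5w^2 - (31/2)w + 15
L_3(w) = (w - 2)(w - 3)(w - 4) / [6] = (1/6)w^3 - (3/2)w^2 + (13/3)w - 4
f(w) = (-28)·L_0 + (-102)·L_1 + (-248)·L_2 + (-490)·L_3
  (-28)·L_0(w) = (14/3)w^3 - 56w^2 + (658/3)w - 280
  (-102)·L_1(w) = -51w^3 + 561w^2 - 1938w + 2040
  (-248)·L_2(w) = 124w^3 - 1240w^2 + 3844w - 3720
  (-490)·L_3(w) = -(245/3)w^3 + 735w^2 - (6370/3)w + 1960
Adding term by term: -4w^3 + 2w

f(w) = -4w^3 + 2w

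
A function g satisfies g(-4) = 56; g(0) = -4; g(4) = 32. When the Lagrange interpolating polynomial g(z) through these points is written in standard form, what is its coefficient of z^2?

The leading coefficient equals the top divided difference g[-4,0,4].
g[-4,0] = (-4 - 56) / (0 - (-4)) = -15
g[0,4] = (32 - (-4)) / (4 - 0) = 9
g[-4,0,4] = (9 - (-15)) / (4 - (-4)) = 3

3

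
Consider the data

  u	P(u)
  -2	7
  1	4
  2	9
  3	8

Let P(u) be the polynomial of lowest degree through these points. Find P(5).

-168/5

Evaluate each Lagrange basis at u = 5:
L_0(5) = (4)·(3)·(2)/[(-3)·(-4)·(-5)] = -2/5
L_1(5) = (7)·(3)·(2)/[(3)·(-1)·(-2)] = 7
L_2(5) = (7)·(4)·(2)/[(4)·(1)·(-1)] = -14
L_3(5) = (7)·(4)·(3)/[(5)·(2)·(1)] = 42/5
Sum: 7·(-2/5) + 4·(7) + 9·(-14) + 8·(42/5) = -168/5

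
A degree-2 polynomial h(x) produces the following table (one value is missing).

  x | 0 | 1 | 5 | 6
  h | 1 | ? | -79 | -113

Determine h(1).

-3

The 3 known values determine h uniquely (degree ≤ 2).
L_0(1) = (-4)·(-5)/[(-5)·(-6)] = 2/3
L_1(1) = (1)·(-5)/[(5)·(-1)] = 1
L_2(1) = (1)·(-4)/[(6)·(1)] = -2/3
Sum: 1·(2/3) + (-79)·(1) + (-113)·(-2/3) = -3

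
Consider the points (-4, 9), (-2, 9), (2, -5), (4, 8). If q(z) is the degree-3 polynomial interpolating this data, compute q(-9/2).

4597/768

Evaluate each Lagrange basis at z = -9/2:
L_0(-9/2) = (-5/2)·(-13/2)·(-17/2)/[(-2)·(-6)·(-8)] = 1105/768
L_1(-9/2) = (-1/2)·(-13/2)·(-17/2)/[(2)·(-4)·(-6)] = -221/384
L_2(-9/2) = (-1/2)·(-5/2)·(-17/2)/[(6)·(4)·(-2)] = 85/384
L_3(-9/2) = (-1/2)·(-5/2)·(-13/2)/[(8)·(6)·(2)] = -65/768
Sum: 9·(1105/768) + 9·(-221/384) + (-5)·(85/384) + 8·(-65/768) = 4597/768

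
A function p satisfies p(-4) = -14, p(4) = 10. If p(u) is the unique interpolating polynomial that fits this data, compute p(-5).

L_0(-5) = (-9)/[(-8)] = 9/8
L_1(-5) = (-1)/[(8)] = -1/8
Sum: (-14)·(9/8) + 10·(-1/8) = -17

-17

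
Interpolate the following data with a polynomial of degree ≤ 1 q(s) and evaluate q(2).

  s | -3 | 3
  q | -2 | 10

8

L_0(2) = (-1)/[(-6)] = 1/6
L_1(2) = (5)/[(6)] = 5/6
Sum: (-2)·(1/6) + 10·(5/6) = 8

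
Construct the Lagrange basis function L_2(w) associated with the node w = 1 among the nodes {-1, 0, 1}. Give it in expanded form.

L_2(w) = (1/2)w^2 + (1/2)w

L_2(w) = (w + 1)w / [(2)·(1)]
       = (w^2 + w) / (2)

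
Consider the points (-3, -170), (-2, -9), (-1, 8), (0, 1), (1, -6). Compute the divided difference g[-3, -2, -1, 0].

g[-3,-2] = (-9 - (-170)) / (-2 - (-3)) = 161
g[-2,-1] = (8 - (-9)) / (-1 - (-2)) = 17
g[-1,0] = (1 - 8) / (0 - (-1)) = -7
g[-3,-2,-1] = (17 - 161) / (-1 - (-3)) = -72
g[-2,-1,0] = (-7 - 17) / (0 - (-2)) = -12
g[-3,-2,-1,0] = (-12 - (-72)) / (0 - (-3)) = 20

20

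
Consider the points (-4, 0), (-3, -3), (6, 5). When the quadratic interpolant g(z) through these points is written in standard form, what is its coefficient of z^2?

Build the Lagrange basis polynomials:
L_0(z) = (z + 3)(z - 6) / [10] = (1/10)z^2 - (3/10)z - 9/5
L_1(z) = (z + 4)(z - 6) / [-9] = -(1/9)z^2 + (2/9)z + 8/3
L_2(z) = (z + 4)(z + 3) / [90] = (1/90)z^2 + (7/90)z + 2/15
g(z) = 0·L_0 + (-3)·L_1 + 5·L_2
Only the coefficient of z^2 is needed; take it from each L_i and combine:
0·(1/10) + (-3)·(-1/9) + 5·(1/90) = 7/18

7/18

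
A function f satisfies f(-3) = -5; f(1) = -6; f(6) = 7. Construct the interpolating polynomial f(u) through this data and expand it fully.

f(u) = (19/60)u^2 + (23/60)u - 67/10

L_0(u) = (u - 1)(u - 6) / [36] = (1/36)u^2 - (7/36)u + 1/6
L_1(u) = (u + 3)(u - 6) / [-20] = -(1/20)u^2 + (3/20)u + 9/10
L_2(u) = (u + 3)(u - 1) / [45] = (1/45)u^2 + (2/45)u - 1/15
f(u) = (-5)·L_0 + (-6)·L_1 + 7·L_2
  (-5)·L_0(u) = -(5/36)u^2 + (35/36)u - 5/6
  (-6)·L_1(u) = (3/10)u^2 - (9/10)u - 27/5
  7·L_2(u) = (7/45)u^2 + (14/45)u - 7/15
Adding term by term: (19/60)u^2 + (23/60)u - 67/10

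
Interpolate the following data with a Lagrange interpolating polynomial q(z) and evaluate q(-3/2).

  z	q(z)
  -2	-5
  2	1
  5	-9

Evaluate each Lagrange basis at z = -3/2:
L_0(-3/2) = (-7/2)·(-13/2)/[(-4)·(-7)] = 13/16
L_1(-3/2) = (1/2)·(-13/2)/[(4)·(-3)] = 13/48
L_2(-3/2) = (1/2)·(-7/2)/[(7)·(3)] = -1/12
Sum: (-5)·(13/16) + 1·(13/48) + (-9)·(-1/12) = -73/24

-73/24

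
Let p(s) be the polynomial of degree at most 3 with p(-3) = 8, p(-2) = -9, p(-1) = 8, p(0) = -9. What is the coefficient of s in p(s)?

Build the Lagrange basis polynomials:
L_0(s) = (s + 2)(s + 1)s / [-6] = -(1/6)s^3 - (1/2)s^2 - (1/3)s
L_1(s) = (s + 3)(s + 1)s / [2] = (1/2)s^3 + 2s^2 + (3/2)s
L_2(s) = (s + 3)(s + 2)s / [-2] = -(1/2)s^3 - (5/2)s^2 - 3s
L_3(s) = (s + 3)(s + 2)(s + 1) / [6] = (1/6)s^3 + s^2 + (11/6)s + 1
p(s) = 8·L_0 + (-9)·L_1 + 8·L_2 + (-9)·L_3
Only the coefficient of s is needed; take it from each L_i and combine:
8·(-1/3) + (-9)·(3/2) + 8·(-3) + (-9)·(11/6) = -170/3

-170/3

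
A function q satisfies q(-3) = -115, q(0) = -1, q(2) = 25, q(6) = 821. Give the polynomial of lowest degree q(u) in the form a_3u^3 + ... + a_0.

q(u) = 4u^3 - u^2 - u - 1

Build the Lagrange basis polynomials:
L_0(u) = u(u - 2)(u - 6) / [-135] = -(1/135)u^3 + (8/135)u^2 - (4/45)u
L_1(u) = (u + 3)(u - 2)(u - 6) / [36] = (1/36)u^3 - (5/36)u^2 - (1/3)u + 1
L_2(u) = (u + 3)u(u - 6) / [-40] = -(1/40)u^3 + (3/40)u^2 + (9/20)u
L_3(u) = (u + 3)u(u - 2) / [216] = (1/216)u^3 + (1/216)u^2 - (1/36)u
q(u) = (-115)·L_0 + (-1)·L_1 + 25·L_2 + 821·L_3
  (-115)·L_0(u) = (23/27)u^3 - (184/27)u^2 + (92/9)u
  (-1)·L_1(u) = -(1/36)u^3 + (5/36)u^2 + (1/3)u - 1
  25·L_2(u) = -(5/8)u^3 + (15/8)u^2 + (45/4)u
  821·L_3(u) = (821/216)u^3 + (821/216)u^2 - (821/36)u
Adding term by term: 4u^3 - u^2 - u - 1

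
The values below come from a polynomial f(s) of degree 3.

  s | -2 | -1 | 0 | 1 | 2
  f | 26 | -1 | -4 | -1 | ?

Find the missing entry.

-10

The 4 known values determine f uniquely (degree ≤ 3).
Evaluate each Lagrange basis at s = 2:
L_0(2) = (3)·(2)·(1)/[(-1)·(-2)·(-3)] = -1
L_1(2) = (4)·(2)·(1)/[(1)·(-1)·(-2)] = 4
L_2(2) = (4)·(3)·(1)/[(2)·(1)·(-1)] = -6
L_3(2) = (4)·(3)·(2)/[(3)·(2)·(1)] = 4
Sum: 26·(-1) + (-1)·(4) + (-4)·(-6) + (-1)·(4) = -10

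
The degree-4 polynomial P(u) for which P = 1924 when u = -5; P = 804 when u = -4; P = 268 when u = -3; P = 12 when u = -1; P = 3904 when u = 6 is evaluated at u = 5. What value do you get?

Evaluate each Lagrange basis at u = 5:
L_0(5) = (9)·(8)·(6)·(-1)/[(-1)·(-2)·(-4)·(-11)] = -54/11
L_1(5) = (10)·(8)·(6)·(-1)/[(1)·(-1)·(-3)·(-10)] = 16
L_2(5) = (10)·(9)·(6)·(-1)/[(2)·(1)·(-2)·(-9)] = -15
L_3(5) = (10)·(9)·(8)·(-1)/[(4)·(3)·(2)·(-7)] = 30/7
L_4(5) = (10)·(9)·(8)·(6)/[(11)·(10)·(9)·(7)] = 48/77
Sum: 1924·(-54/11) + 804·(16) + 268·(-15) + 12·(30/7) + 3904·(48/77) = 1884

1884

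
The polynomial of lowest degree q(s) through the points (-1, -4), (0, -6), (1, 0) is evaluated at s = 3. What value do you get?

L_0(3) = (3)·(2)/[(-1)·(-2)] = 3
L_1(3) = (4)·(2)/[(1)·(-1)] = -8
L_2(3) = (4)·(3)/[(2)·(1)] = 6
Sum: (-4)·(3) + (-6)·(-8) + 0 = 36

36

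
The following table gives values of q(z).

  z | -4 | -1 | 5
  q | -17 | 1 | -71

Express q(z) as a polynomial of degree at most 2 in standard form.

Build the Lagrange basis polynomials:
L_0(z) = (z + 1)(z - 5) / [27] = (1/27)z^2 - (4/27)z - 5/27
L_1(z) = (z + 4)(z - 5) / [-18] = -(1/18)z^2 + (1/18)z + 10/9
L_2(z) = (z + 4)(z + 1) / [54] = (1/54)z^2 + (5/54)z + 2/27
q(z) = (-17)·L_0 + 1·L_1 + (-71)·L_2
  (-17)·L_0(z) = -(17/27)z^2 + (68/27)z + 85/27
  1·L_1(z) = -(1/18)z^2 + (1/18)z + 10/9
  (-71)·L_2(z) = -(71/54)z^2 - (355/54)z - 142/27
Adding term by term: -2z^2 - 4z - 1

q(z) = -2z^2 - 4z - 1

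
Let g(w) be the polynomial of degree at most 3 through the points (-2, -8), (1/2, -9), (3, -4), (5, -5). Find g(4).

-257/75

L_0(4) = (7/2)·(1)·(-1)/[(-5/2)·(-5)·(-7)] = 1/25
L_1(4) = (6)·(1)·(-1)/[(5/2)·(-5/2)·(-9/2)] = -16/75
L_2(4) = (6)·(7/2)·(-1)/[(5)·(5/2)·(-2)] = 21/25
L_3(4) = (6)·(7/2)·(1)/[(7)·(9/2)·(2)] = 1/3
Sum: (-8)·(1/25) + (-9)·(-16/75) + (-4)·(21/25) + (-5)·(1/3) = -257/75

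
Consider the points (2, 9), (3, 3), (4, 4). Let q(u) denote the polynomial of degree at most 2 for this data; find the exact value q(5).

Evaluate each Lagrange basis at u = 5:
L_0(5) = (2)·(1)/[(-1)·(-2)] = 1
L_1(5) = (3)·(1)/[(1)·(-1)] = -3
L_2(5) = (3)·(2)/[(2)·(1)] = 3
Sum: 9·(1) + 3·(-3) + 4·(3) = 12

12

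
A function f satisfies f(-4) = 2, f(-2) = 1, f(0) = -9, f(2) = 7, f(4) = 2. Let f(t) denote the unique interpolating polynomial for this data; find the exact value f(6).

-153

Evaluate each Lagrange basis at t = 6:
L_0(6) = (8)·(6)·(4)·(2)/[(-2)·(-4)·(-6)·(-8)] = 1
L_1(6) = (10)·(6)·(4)·(2)/[(2)·(-2)·(-4)·(-6)] = -5
L_2(6) = (10)·(8)·(4)·(2)/[(4)·(2)·(-2)·(-4)] = 10
L_3(6) = (10)·(8)·(6)·(2)/[(6)·(4)·(2)·(-2)] = -10
L_4(6) = (10)·(8)·(6)·(4)/[(8)·(6)·(4)·(2)] = 5
Sum: 2·(1) + 1·(-5) + (-9)·(10) + 7·(-10) + 2·(5) = -153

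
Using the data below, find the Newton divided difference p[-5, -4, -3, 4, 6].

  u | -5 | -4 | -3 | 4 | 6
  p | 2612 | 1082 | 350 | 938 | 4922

4

p[-5,-4] = (1082 - 2612) / (-4 - (-5)) = -1530
p[-4,-3] = (350 - 1082) / (-3 - (-4)) = -732
p[-3,4] = (938 - 350) / (4 - (-3)) = 84
p[4,6] = (4922 - 938) / (6 - 4) = 1992
p[-5,-4,-3] = (-732 - (-1530)) / (-3 - (-5)) = 399
p[-4,-3,4] = (84 - (-732)) / (4 - (-4)) = 102
p[-3,4,6] = (1992 - 84) / (6 - (-3)) = 212
p[-5,-4,-3,4] = (102 - 399) / (4 - (-5)) = -33
p[-4,-3,4,6] = (212 - 102) / (6 - (-4)) = 11
p[-5,-4,-3,4,6] = (11 - (-33)) / (6 - (-5)) = 4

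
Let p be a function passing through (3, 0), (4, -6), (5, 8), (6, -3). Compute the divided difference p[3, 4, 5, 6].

-15/2

p[3,4] = (-6 - 0) / (4 - 3) = -6
p[4,5] = (8 - (-6)) / (5 - 4) = 14
p[5,6] = (-3 - 8) / (6 - 5) = -11
p[3,4,5] = (14 - (-6)) / (5 - 3) = 10
p[4,5,6] = (-11 - 14) / (6 - 4) = -25/2
p[3,4,5,6] = (-25/2 - 10) / (6 - 3) = -15/2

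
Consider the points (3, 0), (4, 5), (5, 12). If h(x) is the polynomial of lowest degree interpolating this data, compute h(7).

32

L_0(7) = (3)·(2)/[(-1)·(-2)] = 3
L_1(7) = (4)·(2)/[(1)·(-1)] = -8
L_2(7) = (4)·(3)/[(2)·(1)] = 6
Sum: 0 + 5·(-8) + 12·(6) = 32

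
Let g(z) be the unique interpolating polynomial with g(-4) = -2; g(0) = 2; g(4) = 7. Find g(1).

101/32

Evaluate each Lagrange basis at z = 1:
L_0(1) = (1)·(-3)/[(-4)·(-8)] = -3/32
L_1(1) = (5)·(-3)/[(4)·(-4)] = 15/16
L_2(1) = (5)·(1)/[(8)·(4)] = 5/32
Sum: (-2)·(-3/32) + 2·(15/16) + 7·(5/32) = 101/32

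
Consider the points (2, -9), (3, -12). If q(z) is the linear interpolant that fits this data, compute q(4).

-15

Evaluate each Lagrange basis at z = 4:
L_0(4) = (1)/[(-1)] = -1
L_1(4) = (2)/[(1)] = 2
Sum: (-9)·(-1) + (-12)·(2) = -15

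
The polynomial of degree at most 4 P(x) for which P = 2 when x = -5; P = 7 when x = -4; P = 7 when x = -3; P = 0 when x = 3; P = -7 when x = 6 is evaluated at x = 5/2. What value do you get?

Using Newton's divided-difference form:
P[-5,-4] = (7 - 2) / (-4 - (-5)) = 5
P[-4,-3] = (7 - 7) / (-3 - (-4)) = 0
P[-3,3] = (0 - 7) / (3 - (-3)) = -7/6
P[3,6] = (-7 - 0) / (6 - 3) = -7/3
P[-5,-4,-3] = (0 - 5) / (-3 - (-5)) = -5/2
P[-4,-3,3] = (-7/6 - 0) / (3 - (-4)) = -1/6
P[-3,3,6] = (-7/3 - (-7/6)) / (6 - (-3)) = -7/54
P[-5,-4,-3,3] = (-1/6 - (-5/2)) / (3 - (-5)) = 7/24
P[-4,-3,3,6] = (-7/54 - (-1/6)) / (6 - (-4)) = 1/270
P[-5,-4,-3,3,6] = (1/270 - 7/24) / (6 - (-5)) = -311/11880
P(5/2) = 2 + 5·(15/2) + (-5/2)·(15/2)·(13/2) + (7/24)·(15/2)·(13/2)·(11/2) + (-311/11880)·(15/2)·(13/2)·(11/2)·(-1/2) = -763/1152

-763/1152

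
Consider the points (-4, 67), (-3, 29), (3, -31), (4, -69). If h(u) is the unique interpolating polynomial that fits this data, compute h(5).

Evaluate each Lagrange basis at u = 5:
L_0(5) = (8)·(2)·(1)/[(-1)·(-7)·(-8)] = -2/7
L_1(5) = (9)·(2)·(1)/[(1)·(-6)·(-7)] = 3/7
L_2(5) = (9)·(8)·(1)/[(7)·(6)·(-1)] = -12/7
L_3(5) = (9)·(8)·(2)/[(8)·(7)·(1)] = 18/7
Sum: 67·(-2/7) + 29·(3/7) + (-31)·(-12/7) + (-69)·(18/7) = -131

-131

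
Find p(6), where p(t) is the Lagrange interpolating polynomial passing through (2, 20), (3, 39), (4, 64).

132

L_0(6) = (3)·(2)/[(-1)·(-2)] = 3
L_1(6) = (4)·(2)/[(1)·(-1)] = -8
L_2(6) = (4)·(3)/[(2)·(1)] = 6
Sum: 20·(3) + 39·(-8) + 64·(6) = 132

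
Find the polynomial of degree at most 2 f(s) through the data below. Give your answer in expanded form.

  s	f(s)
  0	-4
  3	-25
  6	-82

Newton's divided differences:
f[0,3] = (-25 - (-4)) / (3 - 0) = -7
f[3,6] = (-82 - (-25)) / (6 - 3) = -19
f[0,3,6] = (-19 - (-7)) / (6 - 0) = -2
f(s) = -4 + (-7)·s + (-2)·s(s - 3)
Expanding: f(s) = -2s^2 - s - 4

f(s) = -2s^2 - s - 4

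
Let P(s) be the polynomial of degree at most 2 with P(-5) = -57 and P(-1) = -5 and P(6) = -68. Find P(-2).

-12

Evaluate each Lagrange basis at s = -2:
L_0(-2) = (-1)·(-8)/[(-4)·(-11)] = 2/11
L_1(-2) = (3)·(-8)/[(4)·(-7)] = 6/7
L_2(-2) = (3)·(-1)/[(11)·(7)] = -3/77
Sum: (-57)·(2/11) + (-5)·(6/7) + (-68)·(-3/77) = -12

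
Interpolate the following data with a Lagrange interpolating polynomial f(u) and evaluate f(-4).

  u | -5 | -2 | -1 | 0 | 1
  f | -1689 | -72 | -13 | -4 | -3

L_0(-4) = (-2)·(-3)·(-4)·(-5)/[(-3)·(-4)·(-5)·(-6)] = 1/3
L_1(-4) = (1)·(-3)·(-4)·(-5)/[(3)·(-1)·(-2)·(-3)] = 10/3
L_2(-4) = (1)·(-2)·(-4)·(-5)/[(4)·(1)·(-1)·(-2)] = -5
L_3(-4) = (1)·(-2)·(-3)·(-5)/[(5)·(2)·(1)·(-1)] = 3
L_4(-4) = (1)·(-2)·(-3)·(-4)/[(6)·(3)·(2)·(1)] = -2/3
Sum: (-1689)·(1/3) + (-72)·(10/3) + (-13)·(-5) + (-4)·(3) + (-3)·(-2/3) = -748

-748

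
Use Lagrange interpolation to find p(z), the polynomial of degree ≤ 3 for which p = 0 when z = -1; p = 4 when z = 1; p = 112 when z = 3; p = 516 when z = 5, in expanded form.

Build the Lagrange basis polynomials:
L_0(z) = (z - 1)(z - 3)(z - 5) / [-48] = -(1/48)z^3 + (3/16)z^2 - (23/48)z + 5/16
L_1(z) = (z + 1)(z - 3)(z - 5) / [16] = (1/16)z^3 - (7/16)z^2 + (7/16)z + 15/16
L_2(z) = (z + 1)(z - 1)(z - 5) / [-16] = -(1/16)z^3 + (5/16)z^2 + (1/16)z - 5/16
L_3(z) = (z + 1)(z - 1)(z - 3) / [48] = (1/48)z^3 - (1/16)z^2 - (1/48)z + 1/16
p(z) = 0·L_0 + 4·L_1 + 112·L_2 + 516·L_3
  0·L_0(z) = 0
  4·L_1(z) = (1/4)z^3 - (7/4)z^2 + (7/4)z + 15/4
  112·L_2(z) = -7z^3 + 35z^2 + 7z - 35
  516·L_3(z) = (43/4)z^3 - (129/4)z^2 - (43/4)z + 129/4
Adding term by term: 4z^3 + z^2 - 2z + 1

p(z) = 4z^3 + z^2 - 2z + 1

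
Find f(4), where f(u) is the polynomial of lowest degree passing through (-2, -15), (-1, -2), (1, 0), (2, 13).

123

Using Newton's divided-difference form:
f[-2,-1] = (-2 - (-15)) / (-1 - (-2)) = 13
f[-1,1] = (0 - (-2)) / (1 - (-1)) = 1
f[1,2] = (13 - 0) / (2 - 1) = 13
f[-2,-1,1] = (1 - 13) / (1 - (-2)) = -4
f[-1,1,2] = (13 - 1) / (2 - (-1)) = 4
f[-2,-1,1,2] = (4 - (-4)) / (2 - (-2)) = 2
f(4) = -15 + 13·(6) + (-4)·(6)·(5) + 2·(6)·(5)·(3) = 123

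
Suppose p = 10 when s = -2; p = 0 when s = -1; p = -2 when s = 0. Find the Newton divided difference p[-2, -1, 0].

4

p[-2,-1] = (0 - 10) / (-1 - (-2)) = -10
p[-1,0] = (-2 - 0) / (0 - (-1)) = -2
p[-2,-1,0] = (-2 - (-10)) / (0 - (-2)) = 4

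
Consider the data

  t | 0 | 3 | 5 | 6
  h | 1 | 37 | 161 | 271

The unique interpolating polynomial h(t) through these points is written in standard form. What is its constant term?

Build the Lagrange basis polynomials:
L_0(t) = (t - 3)(t - 5)(t - 6) / [-90] = -(1/90)t^3 + (7/45)t^2 - (7/10)t + 1
L_1(t) = t(t - 5)(t - 6) / [18] = (1/18)t^3 - (11/18)t^2 + (5/3)t
L_2(t) = t(t - 3)(t - 6) / [-10] = -(1/10)t^3 + (9/10)t^2 - (9/5)t
L_3(t) = t(t - 3)(t - 5) / [18] = (1/18)t^3 - (4/9)t^2 + (5/6)t
h(t) = 1·L_0 + 37·L_1 + 161·L_2 + 271·L_3
Only the constant term is needed; take it from each L_i and combine:
1·(1) + 37·(0) + 161·(0) + 271·(0) = 1

1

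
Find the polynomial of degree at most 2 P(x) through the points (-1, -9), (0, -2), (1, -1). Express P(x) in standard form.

P(x) = -3x^2 + 4x - 2

L_0(x) = x(x - 1) / [2] = (1/2)x^2 - (1/2)x
L_1(x) = (x + 1)(x - 1) / [-1] = -x^2 + 1
L_2(x) = (x + 1)x / [2] = (1/2)x^2 + (1/2)x
P(x) = (-9)·L_0 + (-2)·L_1 + (-1)·L_2
  (-9)·L_0(x) = -(9/2)x^2 + (9/2)x
  (-2)·L_1(x) = 2x^2 - 2
  (-1)·L_2(x) = -(1/2)x^2 - (1/2)x
Adding term by term: -3x^2 + 4x - 2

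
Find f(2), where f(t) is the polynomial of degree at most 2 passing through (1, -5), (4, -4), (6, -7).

-59/15

Evaluate each Lagrange basis at t = 2:
L_0(2) = (-2)·(-4)/[(-3)·(-5)] = 8/15
L_1(2) = (1)·(-4)/[(3)·(-2)] = 2/3
L_2(2) = (1)·(-2)/[(5)·(2)] = -1/5
Sum: (-5)·(8/15) + (-4)·(2/3) + (-7)·(-1/5) = -59/15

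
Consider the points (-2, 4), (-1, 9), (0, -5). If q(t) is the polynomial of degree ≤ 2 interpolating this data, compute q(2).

-90

L_0(2) = (3)·(2)/[(-1)·(-2)] = 3
L_1(2) = (4)·(2)/[(1)·(-1)] = -8
L_2(2) = (4)·(3)/[(2)·(1)] = 6
Sum: 4·(3) + 9·(-8) + (-5)·(6) = -90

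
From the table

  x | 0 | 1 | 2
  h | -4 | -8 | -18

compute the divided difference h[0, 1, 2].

-3

h[0,1] = (-8 - (-4)) / (1 - 0) = -4
h[1,2] = (-18 - (-8)) / (2 - 1) = -10
h[0,1,2] = (-10 - (-4)) / (2 - 0) = -3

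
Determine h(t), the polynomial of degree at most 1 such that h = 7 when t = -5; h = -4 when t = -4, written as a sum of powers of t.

h(t) = -11t - 48

Build the Lagrange basis polynomials:
L_0(t) = (t + 4) / [-1] = -t - 4
L_1(t) = (t + 5) / [1] = t + 5
h(t) = 7·L_0 + (-4)·L_1
  7·L_0(t) = -7t - 28
  (-4)·L_1(t) = -4t - 20
Adding term by term: -11t - 48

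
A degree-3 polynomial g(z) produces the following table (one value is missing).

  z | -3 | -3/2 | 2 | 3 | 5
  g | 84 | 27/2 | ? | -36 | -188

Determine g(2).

The 4 known values determine g uniquely (degree ≤ 3).
Evaluate each Lagrange basis at z = 2:
L_0(2) = (7/2)·(-1)·(-3)/[(-3/2)·(-6)·(-8)] = -7/48
L_1(2) = (5)·(-1)·(-3)/[(3/2)·(-9/2)·(-13/2)] = 40/117
L_2(2) = (5)·(7/2)·(-3)/[(6)·(9/2)·(-2)] = 35/36
L_3(2) = (5)·(7/2)·(-1)/[(8)·(13/2)·(2)] = -35/208
Sum: 84·(-7/48) + 27/2·(40/117) + (-36)·(35/36) + (-188)·(-35/208) = -11

-11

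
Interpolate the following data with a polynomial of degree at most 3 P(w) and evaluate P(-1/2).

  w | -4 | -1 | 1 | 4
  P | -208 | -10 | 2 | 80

L_0(-1/2) = (1/2)·(-3/2)·(-9/2)/[(-3)·(-5)·(-8)] = -9/320
L_1(-1/2) = (7/2)·(-3/2)·(-9/2)/[(3)·(-2)·(-5)] = 63/80
L_2(-1/2) = (7/2)·(1/2)·(-9/2)/[(5)·(2)·(-3)] = 21/80
L_3(-1/2) = (7/2)·(1/2)·(-3/2)/[(8)·(5)·(3)] = -7/320
Sum: (-208)·(-9/320) + (-10)·(63/80) + 2·(21/80) + 80·(-7/320) = -13/4

-13/4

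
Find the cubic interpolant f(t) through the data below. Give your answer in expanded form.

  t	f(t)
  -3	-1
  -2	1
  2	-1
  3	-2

L_0(t) = (t + 2)(t - 2)(t - 3) / [-30] = -(1/30)t^3 + (1/10)t^2 + (2/15)t - 2/5
L_1(t) = (t + 3)(t - 2)(t - 3) / [20] = (1/20)t^3 - (1/10)t^2 - (9/20)t + 9/10
L_2(t) = (t + 3)(t + 2)(t - 3) / [-20] = -(1/20)t^3 - (1/10)t^2 + (9/20)t + 9/10
L_3(t) = (t + 3)(t + 2)(t - 2) / [30] = (1/30)t^3 + (1/10)t^2 - (2/15)t - 2/5
f(t) = (-1)·L_0 + 1·L_1 + (-1)·L_2 + (-2)·L_3
  (-1)·L_0(t) = (1/30)t^3 - (1/10)t^2 - (2/15)t + 2/5
  1·L_1(t) = (1/20)t^3 - (1/10)t^2 - (9/20)t + 9/10
  (-1)·L_2(t) = (1/20)t^3 + (1/10)t^2 - (9/20)t - 9/10
  (-2)·L_3(t) = -(1/15)t^3 - (1/5)t^2 + (4/15)t + 4/5
Adding term by term: (1/15)t^3 - (3/10)t^2 - (23/30)t + 6/5

f(t) = (1/15)t^3 - (3/10)t^2 - (23/30)t + 6/5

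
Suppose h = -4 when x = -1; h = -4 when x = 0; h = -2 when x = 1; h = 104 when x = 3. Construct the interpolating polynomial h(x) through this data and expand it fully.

Build the Lagrange basis polynomials:
L_0(x) = x(x - 1)(x - 3) / [-8] = -(1/8)x^3 + (1/2)x^2 - (3/8)x
L_1(x) = (x + 1)(x - 1)(x - 3) / [3] = (1/3)x^3 - x^2 - (1/3)x + 1
L_2(x) = (x + 1)x(x - 3) / [-4] = -(1/4)x^3 + (1/2)x^2 + (3/4)x
L_3(x) = (x + 1)x(x - 1) / [24] = (1/24)x^3 - (1/24)x
h(x) = (-4)·L_0 + (-4)·L_1 + (-2)·L_2 + 104·L_3
  (-4)·L_0(x) = (1/2)x^3 - 2x^2 + (3/2)x
  (-4)·L_1(x) = -(4/3)x^3 + 4x^2 + (4/3)x - 4
  (-2)·L_2(x) = (1/2)x^3 - x^2 - (3/2)x
  104·L_3(x) = (13/3)x^3 - (13/3)x
Adding term by term: 4x^3 + x^2 - 3x - 4

h(x) = 4x^3 + x^2 - 3x - 4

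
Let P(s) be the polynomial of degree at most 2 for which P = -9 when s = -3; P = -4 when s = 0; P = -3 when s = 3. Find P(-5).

L_0(-5) = (-5)·(-8)/[(-3)·(-6)] = 20/9
L_1(-5) = (-2)·(-8)/[(3)·(-3)] = -16/9
L_2(-5) = (-2)·(-5)/[(6)·(3)] = 5/9
Sum: (-9)·(20/9) + (-4)·(-16/9) + (-3)·(5/9) = -131/9

-131/9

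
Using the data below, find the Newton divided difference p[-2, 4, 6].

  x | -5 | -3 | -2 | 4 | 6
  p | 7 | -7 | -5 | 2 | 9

p[-2,4] = (2 - (-5)) / (4 - (-2)) = 7/6
p[4,6] = (9 - 2) / (6 - 4) = 7/2
p[-2,4,6] = (7/2 - 7/6) / (6 - (-2)) = 7/24

7/24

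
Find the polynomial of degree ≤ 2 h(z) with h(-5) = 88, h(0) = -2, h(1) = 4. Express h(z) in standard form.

h(z) = 4z^2 + 2z - 2

Build the Lagrange basis polynomials:
L_0(z) = z(z - 1) / [30] = (1/30)z^2 - (1/30)z
L_1(z) = (z + 5)(z - 1) / [-5] = -(1/5)z^2 - (4/5)z + 1
L_2(z) = (z + 5)z / [6] = (1/6)z^2 + (5/6)z
h(z) = 88·L_0 + (-2)·L_1 + 4·L_2
  88·L_0(z) = (44/15)z^2 - (44/15)z
  (-2)·L_1(z) = (2/5)z^2 + (8/5)z - 2
  4·L_2(z) = (2/3)z^2 + (10/3)z
Adding term by term: 4z^2 + 2z - 2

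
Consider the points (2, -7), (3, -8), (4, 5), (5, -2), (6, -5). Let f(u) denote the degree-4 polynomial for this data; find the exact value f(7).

Using Newton's divided-difference form:
f[2,3] = (-8 - (-7)) / (3 - 2) = -1
f[3,4] = (5 - (-8)) / (4 - 3) = 13
f[4,5] = (-2 - 5) / (5 - 4) = -7
f[5,6] = (-5 - (-2)) / (6 - 5) = -3
f[2,3,4] = (13 - (-1)) / (4 - 2) = 7
f[3,4,5] = (-7 - 13) / (5 - 3) = -10
f[4,5,6] = (-3 - (-7)) / (6 - 4) = 2
f[2,3,4,5] = (-10 - 7) / (5 - 2) = -17/3
f[3,4,5,6] = (2 - (-10)) / (6 - 3) = 4
f[2,3,4,5,6] = (4 - (-17/3)) / (6 - 2) = 29/12
f(7) = -7 + (-1)·(5) + 7·(5)·(4) + (-17/3)·(5)·(4)·(3) + (29/12)·(5)·(4)·(3)·(2) = 78

78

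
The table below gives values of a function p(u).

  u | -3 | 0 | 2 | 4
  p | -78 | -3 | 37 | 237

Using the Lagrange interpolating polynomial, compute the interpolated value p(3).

108

Evaluate each Lagrange basis at u = 3:
L_0(3) = (3)·(1)·(-1)/[(-3)·(-5)·(-7)] = 1/35
L_1(3) = (6)·(1)·(-1)/[(3)·(-2)·(-4)] = -1/4
L_2(3) = (6)·(3)·(-1)/[(5)·(2)·(-2)] = 9/10
L_3(3) = (6)·(3)·(1)/[(7)·(4)·(2)] = 9/28
Sum: (-78)·(1/35) + (-3)·(-1/4) + 37·(9/10) + 237·(9/28) = 108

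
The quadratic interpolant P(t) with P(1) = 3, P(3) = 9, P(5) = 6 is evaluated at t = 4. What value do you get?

L_0(4) = (1)·(-1)/[(-2)·(-4)] = -1/8
L_1(4) = (3)·(-1)/[(2)·(-2)] = 3/4
L_2(4) = (3)·(1)/[(4)·(2)] = 3/8
Sum: 3·(-1/8) + 9·(3/4) + 6·(3/8) = 69/8

69/8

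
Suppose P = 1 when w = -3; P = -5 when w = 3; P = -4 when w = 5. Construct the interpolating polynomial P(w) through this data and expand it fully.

P(w) = (3/16)w^2 - w - 59/16

Build the Lagrange basis polynomials:
L_0(w) = (w - 3)(w - 5) / [48] = (1/48)w^2 - (1/6)w + 5/16
L_1(w) = (w + 3)(w - 5) / [-12] = -(1/12)w^2 + (1/6)w + 5/4
L_2(w) = (w + 3)(w - 3) / [16] = (1/16)w^2 - 9/16
P(w) = 1·L_0 + (-5)·L_1 + (-4)·L_2
  1·L_0(w) = (1/48)w^2 - (1/6)w + 5/16
  (-5)·L_1(w) = (5/12)w^2 - (5/6)w - 25/4
  (-4)·L_2(w) = -(1/4)w^2 + 9/4
Adding term by term: (3/16)w^2 - w - 59/16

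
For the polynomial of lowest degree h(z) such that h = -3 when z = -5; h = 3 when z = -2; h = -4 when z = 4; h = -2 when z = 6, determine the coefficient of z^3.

269/4752

Build the Lagrange basis polynomials:
L_0(z) = (z + 2)(z - 4)(z - 6) / [-297] = -(1/297)z^3 + (8/297)z^2 - (4/297)z - 16/99
L_1(z) = (z + 5)(z - 4)(z - 6) / [144] = (1/144)z^3 - (5/144)z^2 - (13/72)z + 5/6
L_2(z) = (z + 5)(z + 2)(z - 6) / [-108] = -(1/108)z^3 - (1/108)z^2 + (8/27)z + 5/9
L_3(z) = (z + 5)(z + 2)(z - 4) / [176] = (1/176)z^3 + (3/176)z^2 - (9/88)z - 5/22
h(z) = (-3)·L_0 + 3·L_1 + (-4)·L_2 + (-2)·L_3
Only the coefficient of z^3 is needed; take it from each L_i and combine:
(-3)·(-1/297) + 3·(1/144) + (-4)·(-1/108) + (-2)·(1/176) = 269/4752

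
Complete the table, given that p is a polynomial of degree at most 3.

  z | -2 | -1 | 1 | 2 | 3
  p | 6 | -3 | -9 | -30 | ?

The 4 known values determine p uniquely (degree ≤ 3).
L_0(3) = (4)·(2)·(1)/[(-1)·(-3)·(-4)] = -2/3
L_1(3) = (5)·(2)·(1)/[(1)·(-2)·(-3)] = 5/3
L_2(3) = (5)·(4)·(1)/[(3)·(2)·(-1)] = -10/3
L_3(3) = (5)·(4)·(2)/[(4)·(3)·(1)] = 10/3
Sum: 6·(-2/3) + (-3)·(5/3) + (-9)·(-10/3) + (-30)·(10/3) = -79

-79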